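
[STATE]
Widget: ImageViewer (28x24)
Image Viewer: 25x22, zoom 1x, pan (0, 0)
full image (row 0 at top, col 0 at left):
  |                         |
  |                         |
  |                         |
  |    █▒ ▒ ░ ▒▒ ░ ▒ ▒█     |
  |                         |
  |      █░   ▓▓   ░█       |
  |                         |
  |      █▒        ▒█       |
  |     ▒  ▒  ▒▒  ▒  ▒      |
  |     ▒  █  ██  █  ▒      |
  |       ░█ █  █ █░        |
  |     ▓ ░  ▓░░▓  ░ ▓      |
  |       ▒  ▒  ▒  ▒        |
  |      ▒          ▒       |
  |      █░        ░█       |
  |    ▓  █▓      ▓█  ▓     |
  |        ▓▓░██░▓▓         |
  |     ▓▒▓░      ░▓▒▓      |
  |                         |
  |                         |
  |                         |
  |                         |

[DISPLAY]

                            
                            
                            
    █▒ ▒ ░ ▒▒ ░ ▒ ▒█        
                            
      █░   ▓▓   ░█          
                            
      █▒        ▒█          
     ▒  ▒  ▒▒  ▒  ▒         
     ▒  █  ██  █  ▒         
       ░█ █  █ █░           
     ▓ ░  ▓░░▓  ░ ▓         
       ▒  ▒  ▒  ▒           
      ▒          ▒          
      █░        ░█          
    ▓  █▓      ▓█  ▓        
        ▓▓░██░▓▓            
     ▓▒▓░      ░▓▒▓         
                            
                            
                            
                            
                            
                            


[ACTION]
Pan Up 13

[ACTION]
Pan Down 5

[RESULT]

      █░   ▓▓   ░█          
                            
      █▒        ▒█          
     ▒  ▒  ▒▒  ▒  ▒         
     ▒  █  ██  █  ▒         
       ░█ █  █ █░           
     ▓ ░  ▓░░▓  ░ ▓         
       ▒  ▒  ▒  ▒           
      ▒          ▒          
      █░        ░█          
    ▓  █▓      ▓█  ▓        
        ▓▓░██░▓▓            
     ▓▒▓░      ░▓▒▓         
                            
                            
                            
                            
                            
                            
                            
                            
                            
                            
                            


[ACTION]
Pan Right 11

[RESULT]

▓▓   ░█                     
                            
     ▒█                     
▒▒  ▒  ▒                    
██  █  ▒                    
  █ █░                      
░░▓  ░ ▓                    
  ▒  ▒                      
      ▒                     
     ░█                     
    ▓█  ▓                   
██░▓▓                       
    ░▓▒▓                    
                            
                            
                            
                            
                            
                            
                            
                            
                            
                            
                            


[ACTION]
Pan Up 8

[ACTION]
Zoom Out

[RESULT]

                            
                            
                            
▒▒ ░ ▒ ▒█                   
                            
▓▓   ░█                     
                            
     ▒█                     
▒▒  ▒  ▒                    
██  █  ▒                    
  █ █░                      
░░▓  ░ ▓                    
  ▒  ▒                      
      ▒                     
     ░█                     
    ▓█  ▓                   
██░▓▓                       
    ░▓▒▓                    
                            
                            
                            
                            
                            
                            


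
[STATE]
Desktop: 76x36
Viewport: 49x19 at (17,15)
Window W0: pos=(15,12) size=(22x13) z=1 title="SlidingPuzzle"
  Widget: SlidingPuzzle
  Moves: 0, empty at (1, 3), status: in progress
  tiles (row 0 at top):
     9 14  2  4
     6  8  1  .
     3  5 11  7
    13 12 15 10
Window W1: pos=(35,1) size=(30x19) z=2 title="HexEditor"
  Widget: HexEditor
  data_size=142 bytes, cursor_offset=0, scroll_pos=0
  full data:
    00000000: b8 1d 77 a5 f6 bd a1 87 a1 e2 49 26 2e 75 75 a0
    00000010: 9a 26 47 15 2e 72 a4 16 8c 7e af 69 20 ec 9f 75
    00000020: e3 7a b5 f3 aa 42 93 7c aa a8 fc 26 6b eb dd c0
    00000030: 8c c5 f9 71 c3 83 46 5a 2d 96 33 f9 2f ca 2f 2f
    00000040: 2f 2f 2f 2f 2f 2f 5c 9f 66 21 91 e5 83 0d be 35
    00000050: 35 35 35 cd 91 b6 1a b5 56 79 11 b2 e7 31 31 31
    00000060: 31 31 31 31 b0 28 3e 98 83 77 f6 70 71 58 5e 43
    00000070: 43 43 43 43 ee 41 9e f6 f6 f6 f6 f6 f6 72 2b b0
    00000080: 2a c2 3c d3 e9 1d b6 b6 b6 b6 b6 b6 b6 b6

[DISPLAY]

────┬────┬────┬───┃                            ┃ 
  9 │ 14 │  2 │  4┃                            ┃ 
────┼────┼────┼───┃                            ┃ 
  6 │  8 │  1 │   ┃                            ┃ 
────┼────┼────┼───┗━━━━━━━━━━━━━━━━━━━━━━━━━━━━┛ 
  3 │  5 │ 11 │  7 ┃                             
────┼────┼────┼────┃                             
 13 │ 12 │ 15 │ 10 ┃                             
────┴────┴────┴────┃                             
━━━━━━━━━━━━━━━━━━━┛                             
                                                 
                                                 
                                                 
                                                 
                                                 
                                                 
                                                 
                                                 
                                                 


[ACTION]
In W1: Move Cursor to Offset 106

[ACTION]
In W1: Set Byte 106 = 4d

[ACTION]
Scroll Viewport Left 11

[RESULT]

         ┃┌────┬────┬────┬───┃                   
         ┃│  9 │ 14 │  2 │  4┃                   
         ┃├────┼────┼────┼───┃                   
         ┃│  6 │  8 │  1 │   ┃                   
         ┃├────┼────┼────┼───┗━━━━━━━━━━━━━━━━━━━
         ┃│  3 │  5 │ 11 │  7 ┃                  
         ┃├────┼────┼────┼────┃                  
         ┃│ 13 │ 12 │ 15 │ 10 ┃                  
         ┃└────┴────┴────┴────┃                  
         ┗━━━━━━━━━━━━━━━━━━━━┛                  
                                                 
                                                 
                                                 
                                                 
                                                 
                                                 
                                                 
                                                 
                                                 


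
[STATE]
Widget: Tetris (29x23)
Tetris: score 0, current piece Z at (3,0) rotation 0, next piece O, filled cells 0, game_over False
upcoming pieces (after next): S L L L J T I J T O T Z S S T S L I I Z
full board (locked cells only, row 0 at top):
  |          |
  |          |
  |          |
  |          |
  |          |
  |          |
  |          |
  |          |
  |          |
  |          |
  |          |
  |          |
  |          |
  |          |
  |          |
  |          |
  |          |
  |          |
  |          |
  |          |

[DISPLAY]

   ▓▓     │Next:             
    ▓▓    │▓▓                
          │▓▓                
          │                  
          │                  
          │                  
          │Score:            
          │0                 
          │                  
          │                  
          │                  
          │                  
          │                  
          │                  
          │                  
          │                  
          │                  
          │                  
          │                  
          │                  
          │                  
          │                  
          │                  


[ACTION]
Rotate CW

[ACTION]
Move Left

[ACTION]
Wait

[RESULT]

          │Next:             
   ▓      │▓▓                
  ▓▓      │▓▓                
  ▓       │                  
          │                  
          │                  
          │Score:            
          │0                 
          │                  
          │                  
          │                  
          │                  
          │                  
          │                  
          │                  
          │                  
          │                  
          │                  
          │                  
          │                  
          │                  
          │                  
          │                  


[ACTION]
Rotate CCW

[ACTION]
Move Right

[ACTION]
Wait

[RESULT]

          │Next:             
          │▓▓                
   ▓▓     │▓▓                
    ▓▓    │                  
          │                  
          │                  
          │Score:            
          │0                 
          │                  
          │                  
          │                  
          │                  
          │                  
          │                  
          │                  
          │                  
          │                  
          │                  
          │                  
          │                  
          │                  
          │                  
          │                  


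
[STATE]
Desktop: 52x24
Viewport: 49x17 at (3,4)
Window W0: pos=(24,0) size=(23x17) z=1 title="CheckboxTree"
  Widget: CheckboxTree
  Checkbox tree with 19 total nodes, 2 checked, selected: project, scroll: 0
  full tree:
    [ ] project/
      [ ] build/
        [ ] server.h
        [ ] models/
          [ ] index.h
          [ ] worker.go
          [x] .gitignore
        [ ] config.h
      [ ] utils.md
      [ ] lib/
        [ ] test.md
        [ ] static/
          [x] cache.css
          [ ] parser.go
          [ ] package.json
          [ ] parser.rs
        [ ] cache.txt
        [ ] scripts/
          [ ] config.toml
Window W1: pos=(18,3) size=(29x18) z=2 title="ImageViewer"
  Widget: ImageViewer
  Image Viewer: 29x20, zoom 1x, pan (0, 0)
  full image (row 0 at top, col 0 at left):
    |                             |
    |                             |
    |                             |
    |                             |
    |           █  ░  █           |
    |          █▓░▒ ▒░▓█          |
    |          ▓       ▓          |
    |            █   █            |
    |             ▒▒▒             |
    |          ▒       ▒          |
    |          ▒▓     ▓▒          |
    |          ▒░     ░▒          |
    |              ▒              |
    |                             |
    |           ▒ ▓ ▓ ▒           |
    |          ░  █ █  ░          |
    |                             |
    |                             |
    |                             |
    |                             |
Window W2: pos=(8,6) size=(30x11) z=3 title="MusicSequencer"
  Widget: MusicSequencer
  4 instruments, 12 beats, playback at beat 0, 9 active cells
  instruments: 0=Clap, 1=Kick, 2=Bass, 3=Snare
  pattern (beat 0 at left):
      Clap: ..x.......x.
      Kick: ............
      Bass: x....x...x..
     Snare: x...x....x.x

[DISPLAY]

               ┃ ImageViewer               ┃     
               ┠───────────────────────────┨     
     ┏━━━━━━━━━━━━━━━━━━━━━━━━━━━━┓        ┃     
     ┃ MusicSequencer             ┃        ┃     
     ┠────────────────────────────┨        ┃     
     ┃      ▼12345678901          ┃        ┃     
     ┃  Clap··█·······█·          ┃        ┃     
     ┃  Kick············          ┃        ┃     
     ┃  Bass█····█···█··          ┃        ┃     
     ┃ Snare█···█····█·█          ┃        ┃     
     ┃                            ┃        ┃     
     ┃                            ┃        ┃     
     ┗━━━━━━━━━━━━━━━━━━━━━━━━━━━━┛        ┃     
               ┃          ▒░     ░▒        ┃     
               ┃              ▒            ┃     
               ┃                           ┃     
               ┗━━━━━━━━━━━━━━━━━━━━━━━━━━━┛     


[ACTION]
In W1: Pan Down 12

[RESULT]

               ┃ ImageViewer               ┃     
               ┠───────────────────────────┨     
     ┏━━━━━━━━━━━━━━━━━━━━━━━━━━━━┓        ┃     
     ┃ MusicSequencer             ┃        ┃     
     ┠────────────────────────────┨        ┃     
     ┃      ▼12345678901          ┃        ┃     
     ┃  Clap··█·······█·          ┃        ┃     
     ┃  Kick············          ┃        ┃     
     ┃  Bass█····█···█··          ┃        ┃     
     ┃ Snare█···█····█·█          ┃        ┃     
     ┃                            ┃        ┃     
     ┃                            ┃        ┃     
     ┗━━━━━━━━━━━━━━━━━━━━━━━━━━━━┛        ┃     
               ┃                           ┃     
               ┃                           ┃     
               ┃                           ┃     
               ┗━━━━━━━━━━━━━━━━━━━━━━━━━━━┛     


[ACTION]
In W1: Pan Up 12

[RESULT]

               ┃ ImageViewer               ┃     
               ┠───────────────────────────┨     
     ┏━━━━━━━━━━━━━━━━━━━━━━━━━━━━┓        ┃     
     ┃ MusicSequencer             ┃        ┃     
     ┠────────────────────────────┨        ┃     
     ┃      ▼12345678901          ┃        ┃     
     ┃  Clap··█·······█·          ┃        ┃     
     ┃  Kick············          ┃        ┃     
     ┃  Bass█····█···█··          ┃        ┃     
     ┃ Snare█···█····█·█          ┃        ┃     
     ┃                            ┃        ┃     
     ┃                            ┃        ┃     
     ┗━━━━━━━━━━━━━━━━━━━━━━━━━━━━┛        ┃     
               ┃          ▒░     ░▒        ┃     
               ┃              ▒            ┃     
               ┃                           ┃     
               ┗━━━━━━━━━━━━━━━━━━━━━━━━━━━┛     


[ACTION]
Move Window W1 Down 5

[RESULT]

                     ┃   [-] build/        ┃     
                     ┃     [ ] server.h    ┃     
     ┏━━━━━━━━━━━━━━━━━━━━━━━━━━━━┓━━━━━━━━┓     
     ┃ MusicSequencer             ┃        ┃     
     ┠────────────────────────────┨────────┨     
     ┃      ▼12345678901          ┃        ┃     
     ┃  Clap··█·······█·          ┃        ┃     
     ┃  Kick············          ┃        ┃     
     ┃  Bass█····█···█··          ┃        ┃     
     ┃ Snare█···█····█·█          ┃        ┃     
     ┃                            ┃        ┃     
     ┃                            ┃        ┃     
     ┗━━━━━━━━━━━━━━━━━━━━━━━━━━━━┛        ┃     
               ┃             ▒▒▒           ┃     
               ┃          ▒       ▒        ┃     
               ┃          ▒▓     ▓▒        ┃     
               ┃          ▒░     ░▒        ┃     


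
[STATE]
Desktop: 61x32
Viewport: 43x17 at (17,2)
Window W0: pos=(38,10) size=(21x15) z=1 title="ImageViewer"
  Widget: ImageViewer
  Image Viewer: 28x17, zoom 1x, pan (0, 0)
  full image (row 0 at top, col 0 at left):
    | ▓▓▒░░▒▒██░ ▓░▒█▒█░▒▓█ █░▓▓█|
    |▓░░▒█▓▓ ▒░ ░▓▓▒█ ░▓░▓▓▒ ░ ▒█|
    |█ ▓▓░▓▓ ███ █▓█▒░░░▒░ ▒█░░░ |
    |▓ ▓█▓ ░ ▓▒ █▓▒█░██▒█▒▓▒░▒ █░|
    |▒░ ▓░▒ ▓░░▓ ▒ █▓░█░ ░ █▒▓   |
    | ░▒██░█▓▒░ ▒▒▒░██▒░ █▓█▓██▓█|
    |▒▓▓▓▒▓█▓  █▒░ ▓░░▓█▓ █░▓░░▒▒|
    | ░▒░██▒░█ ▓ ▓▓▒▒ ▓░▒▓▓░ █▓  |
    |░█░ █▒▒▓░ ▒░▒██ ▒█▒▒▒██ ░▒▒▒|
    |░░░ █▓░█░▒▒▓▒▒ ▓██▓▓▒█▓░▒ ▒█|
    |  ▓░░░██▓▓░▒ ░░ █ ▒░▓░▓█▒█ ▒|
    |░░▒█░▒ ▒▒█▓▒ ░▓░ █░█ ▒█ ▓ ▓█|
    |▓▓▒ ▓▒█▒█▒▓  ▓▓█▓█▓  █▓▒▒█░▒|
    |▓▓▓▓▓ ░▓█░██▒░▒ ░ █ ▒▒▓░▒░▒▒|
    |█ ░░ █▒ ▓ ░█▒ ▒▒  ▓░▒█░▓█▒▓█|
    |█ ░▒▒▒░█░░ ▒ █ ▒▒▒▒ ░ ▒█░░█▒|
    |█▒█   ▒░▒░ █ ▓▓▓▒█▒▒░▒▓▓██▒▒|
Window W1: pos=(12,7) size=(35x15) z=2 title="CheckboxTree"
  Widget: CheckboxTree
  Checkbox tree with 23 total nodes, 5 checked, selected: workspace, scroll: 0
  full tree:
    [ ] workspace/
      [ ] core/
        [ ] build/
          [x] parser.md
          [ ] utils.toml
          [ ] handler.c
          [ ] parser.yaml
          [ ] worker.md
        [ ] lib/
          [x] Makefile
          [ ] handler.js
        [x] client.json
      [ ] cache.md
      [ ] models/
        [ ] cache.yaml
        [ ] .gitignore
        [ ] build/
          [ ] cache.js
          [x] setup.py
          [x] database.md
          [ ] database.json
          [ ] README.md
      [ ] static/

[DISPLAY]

                                           
                                           
                                           
                                           
                                           
━━━━━━━━━━━━━━━━━━━━━━━━━━━━━┓             
ckboxTree                    ┃             
─────────────────────────────┨             
 workspace/                  ┃━━━━━━━━━━━┓ 
-] core/                     ┃ewer       ┃ 
 [-] build/                  ┃───────────┨ 
   [x] parser.md             ┃██░ ▓░▒█▒█░┃ 
   [ ] utils.toml            ┃▒░ ░▓▓▒█ ░▓┃ 
   [ ] handler.c             ┃███ █▓█▒░░░┃ 
   [ ] parser.yaml           ┃▓▒ █▓▒█░██▒┃ 
   [ ] worker.md             ┃░░▓ ▒ █▓░█░┃ 
 [-] lib/                    ┃▒░ ▒▒▒░██▒░┃ 


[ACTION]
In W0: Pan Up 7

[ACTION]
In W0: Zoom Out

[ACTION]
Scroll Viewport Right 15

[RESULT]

                                           
                                           
                                           
                                           
                                           
━━━━━━━━━━━━━━━━━━━━━━━━━━━━┓              
kboxTree                    ┃              
────────────────────────────┨              
workspace/                  ┃━━━━━━━━━━━┓  
] core/                     ┃ewer       ┃  
[-] build/                  ┃───────────┨  
  [x] parser.md             ┃██░ ▓░▒█▒█░┃  
  [ ] utils.toml            ┃▒░ ░▓▓▒█ ░▓┃  
  [ ] handler.c             ┃███ █▓█▒░░░┃  
  [ ] parser.yaml           ┃▓▒ █▓▒█░██▒┃  
  [ ] worker.md             ┃░░▓ ▒ █▓░█░┃  
[-] lib/                    ┃▒░ ▒▒▒░██▒░┃  


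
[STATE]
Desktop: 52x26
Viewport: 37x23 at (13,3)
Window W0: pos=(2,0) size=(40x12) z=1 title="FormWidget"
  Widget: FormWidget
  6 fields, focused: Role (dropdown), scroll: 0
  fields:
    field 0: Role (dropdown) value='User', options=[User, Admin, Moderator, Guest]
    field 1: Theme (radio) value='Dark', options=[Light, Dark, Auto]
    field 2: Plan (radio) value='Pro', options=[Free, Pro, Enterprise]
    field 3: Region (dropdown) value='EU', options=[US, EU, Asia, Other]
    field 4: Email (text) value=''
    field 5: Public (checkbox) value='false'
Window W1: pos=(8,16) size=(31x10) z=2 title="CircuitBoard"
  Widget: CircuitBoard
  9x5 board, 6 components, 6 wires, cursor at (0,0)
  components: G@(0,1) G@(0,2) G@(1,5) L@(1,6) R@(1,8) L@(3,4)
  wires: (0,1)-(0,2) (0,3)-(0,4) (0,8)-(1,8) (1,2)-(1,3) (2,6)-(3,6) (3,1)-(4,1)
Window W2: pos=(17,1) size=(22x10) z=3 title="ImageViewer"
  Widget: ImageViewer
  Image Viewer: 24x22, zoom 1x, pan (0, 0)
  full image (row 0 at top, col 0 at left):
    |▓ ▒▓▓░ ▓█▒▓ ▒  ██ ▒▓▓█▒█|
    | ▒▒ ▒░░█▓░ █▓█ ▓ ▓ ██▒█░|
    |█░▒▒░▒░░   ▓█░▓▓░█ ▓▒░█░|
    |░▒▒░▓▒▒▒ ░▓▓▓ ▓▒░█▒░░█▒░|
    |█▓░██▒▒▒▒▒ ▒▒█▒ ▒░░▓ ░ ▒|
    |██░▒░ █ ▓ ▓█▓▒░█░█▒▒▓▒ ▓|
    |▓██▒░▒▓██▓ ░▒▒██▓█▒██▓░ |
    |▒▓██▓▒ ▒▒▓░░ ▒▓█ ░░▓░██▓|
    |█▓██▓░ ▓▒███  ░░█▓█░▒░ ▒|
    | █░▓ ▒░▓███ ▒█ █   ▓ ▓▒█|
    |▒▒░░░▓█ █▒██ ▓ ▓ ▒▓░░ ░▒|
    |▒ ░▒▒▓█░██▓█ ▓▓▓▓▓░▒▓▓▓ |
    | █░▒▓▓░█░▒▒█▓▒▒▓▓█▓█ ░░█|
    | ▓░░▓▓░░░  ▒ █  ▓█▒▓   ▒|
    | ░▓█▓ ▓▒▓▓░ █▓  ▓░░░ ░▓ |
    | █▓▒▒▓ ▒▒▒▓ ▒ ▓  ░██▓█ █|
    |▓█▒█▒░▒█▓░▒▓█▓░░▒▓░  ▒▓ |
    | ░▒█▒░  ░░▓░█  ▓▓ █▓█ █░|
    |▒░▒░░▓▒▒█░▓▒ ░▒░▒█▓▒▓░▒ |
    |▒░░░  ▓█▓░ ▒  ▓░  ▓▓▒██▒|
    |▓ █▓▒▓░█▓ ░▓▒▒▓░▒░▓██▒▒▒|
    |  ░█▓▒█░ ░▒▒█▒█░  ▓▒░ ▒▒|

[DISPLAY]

    ┠────────────────────┨▼]┃        
    ┃▓ ▒▓▓░ ▓█▒▓ ▒  ██ ▒▓┃ )┃        
    ┃ ▒▒ ▒░░█▓░ █▓█ ▓ ▓ █┃ E┃        
    ┃█░▒▒░▒░░   ▓█░▓▓░█ ▓┃▼]┃        
    ┃░▒▒░▓▒▒▒ ░▓▓▓ ▓▒░█▒░┃ ]┃        
    ┃█▓░██▒▒▒▒▒ ▒▒█▒ ▒░░▓┃  ┃        
    ┃██░▒░ █ ▓ ▓█▓▒░█░█▒▒┃  ┃        
    ┗━━━━━━━━━━━━━━━━━━━━┛  ┃        
━━━━━━━━━━━━━━━━━━━━━━━━━━━━┛        
                                     
                                     
                                     
                                     
━━━━━━━━━━━━━━━━━━━━━━━━━┓           
cuitBoard                ┃           
─────────────────────────┨           
 1 2 3 4 5 6 7 8         ┃           
.]  G ─ G   · ─ ·        ┃           
                         ┃           
        · ─ ·       G   L┃           
                         ┃           
                        ·┃           
━━━━━━━━━━━━━━━━━━━━━━━━━┛           


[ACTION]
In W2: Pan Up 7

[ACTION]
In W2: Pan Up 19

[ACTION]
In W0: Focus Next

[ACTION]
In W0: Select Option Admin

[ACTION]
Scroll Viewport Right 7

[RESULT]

  ┠────────────────────┨▼]┃          
  ┃▓ ▒▓▓░ ▓█▒▓ ▒  ██ ▒▓┃ )┃          
  ┃ ▒▒ ▒░░█▓░ █▓█ ▓ ▓ █┃ E┃          
  ┃█░▒▒░▒░░   ▓█░▓▓░█ ▓┃▼]┃          
  ┃░▒▒░▓▒▒▒ ░▓▓▓ ▓▒░█▒░┃ ]┃          
  ┃█▓░██▒▒▒▒▒ ▒▒█▒ ▒░░▓┃  ┃          
  ┃██░▒░ █ ▓ ▓█▓▒░█░█▒▒┃  ┃          
  ┗━━━━━━━━━━━━━━━━━━━━┛  ┃          
━━━━━━━━━━━━━━━━━━━━━━━━━━┛          
                                     
                                     
                                     
                                     
━━━━━━━━━━━━━━━━━━━━━━━┓             
itBoard                ┃             
───────────────────────┨             
 2 3 4 5 6 7 8         ┃             
  G ─ G   · ─ ·        ┃             
                       ┃             
      · ─ ·       G   L┃             
                       ┃             
                      ·┃             
━━━━━━━━━━━━━━━━━━━━━━━┛             


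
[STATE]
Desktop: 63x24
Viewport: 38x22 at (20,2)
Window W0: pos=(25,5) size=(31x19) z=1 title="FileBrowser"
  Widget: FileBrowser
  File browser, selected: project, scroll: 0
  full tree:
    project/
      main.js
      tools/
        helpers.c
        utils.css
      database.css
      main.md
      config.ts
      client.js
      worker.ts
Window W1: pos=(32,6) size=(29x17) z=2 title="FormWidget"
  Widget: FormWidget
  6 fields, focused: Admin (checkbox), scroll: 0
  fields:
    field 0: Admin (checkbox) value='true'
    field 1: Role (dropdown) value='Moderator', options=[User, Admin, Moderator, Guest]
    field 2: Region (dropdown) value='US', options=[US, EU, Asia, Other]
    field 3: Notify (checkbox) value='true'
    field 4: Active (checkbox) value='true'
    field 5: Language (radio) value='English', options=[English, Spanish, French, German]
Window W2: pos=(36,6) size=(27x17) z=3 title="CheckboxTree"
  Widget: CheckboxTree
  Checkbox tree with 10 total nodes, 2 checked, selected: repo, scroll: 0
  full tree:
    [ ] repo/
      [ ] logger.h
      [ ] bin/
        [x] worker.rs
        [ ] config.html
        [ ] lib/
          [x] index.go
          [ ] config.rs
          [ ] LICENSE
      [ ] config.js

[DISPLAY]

                                      
                                      
                                      
     ┏━━━━━━━━━━━━━━━━━━━━━━━━━━━━━┓  
     ┃ FileB┏━━━┏━━━━━━━━━━━━━━━━━━━━━
     ┠──────┃ Fo┃ CheckboxTree        
     ┃> [-] ┠───┠─────────────────────
     ┃    ma┃> A┃>[-] repo/           
     ┃    [+┃  R┃   [ ] logger.h      
     ┃    da┃  R┃   [-] bin/          
     ┃    ma┃  N┃     [x] worker.rs   
     ┃    co┃  A┃     [ ] config.html 
     ┃    cl┃  L┃     [-] lib/        
     ┃    wo┃   ┃       [x] index.go  
     ┃      ┃   ┃       [ ] config.rs 
     ┃      ┃   ┃       [ ] LICENSE   
     ┃      ┃   ┃   [ ] config.js     
     ┃      ┃   ┃                     
     ┃      ┃   ┃                     
     ┃      ┃   ┃                     
     ┃      ┗━━━┗━━━━━━━━━━━━━━━━━━━━━
     ┗━━━━━━━━━━━━━━━━━━━━━━━━━━━━━┛  


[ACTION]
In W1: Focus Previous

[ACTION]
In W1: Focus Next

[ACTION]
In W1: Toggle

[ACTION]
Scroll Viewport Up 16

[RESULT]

                                      
                                      
                                      
                                      
                                      
     ┏━━━━━━━━━━━━━━━━━━━━━━━━━━━━━┓  
     ┃ FileB┏━━━┏━━━━━━━━━━━━━━━━━━━━━
     ┠──────┃ Fo┃ CheckboxTree        
     ┃> [-] ┠───┠─────────────────────
     ┃    ma┃> A┃>[-] repo/           
     ┃    [+┃  R┃   [ ] logger.h      
     ┃    da┃  R┃   [-] bin/          
     ┃    ma┃  N┃     [x] worker.rs   
     ┃    co┃  A┃     [ ] config.html 
     ┃    cl┃  L┃     [-] lib/        
     ┃    wo┃   ┃       [x] index.go  
     ┃      ┃   ┃       [ ] config.rs 
     ┃      ┃   ┃       [ ] LICENSE   
     ┃      ┃   ┃   [ ] config.js     
     ┃      ┃   ┃                     
     ┃      ┃   ┃                     
     ┃      ┃   ┃                     


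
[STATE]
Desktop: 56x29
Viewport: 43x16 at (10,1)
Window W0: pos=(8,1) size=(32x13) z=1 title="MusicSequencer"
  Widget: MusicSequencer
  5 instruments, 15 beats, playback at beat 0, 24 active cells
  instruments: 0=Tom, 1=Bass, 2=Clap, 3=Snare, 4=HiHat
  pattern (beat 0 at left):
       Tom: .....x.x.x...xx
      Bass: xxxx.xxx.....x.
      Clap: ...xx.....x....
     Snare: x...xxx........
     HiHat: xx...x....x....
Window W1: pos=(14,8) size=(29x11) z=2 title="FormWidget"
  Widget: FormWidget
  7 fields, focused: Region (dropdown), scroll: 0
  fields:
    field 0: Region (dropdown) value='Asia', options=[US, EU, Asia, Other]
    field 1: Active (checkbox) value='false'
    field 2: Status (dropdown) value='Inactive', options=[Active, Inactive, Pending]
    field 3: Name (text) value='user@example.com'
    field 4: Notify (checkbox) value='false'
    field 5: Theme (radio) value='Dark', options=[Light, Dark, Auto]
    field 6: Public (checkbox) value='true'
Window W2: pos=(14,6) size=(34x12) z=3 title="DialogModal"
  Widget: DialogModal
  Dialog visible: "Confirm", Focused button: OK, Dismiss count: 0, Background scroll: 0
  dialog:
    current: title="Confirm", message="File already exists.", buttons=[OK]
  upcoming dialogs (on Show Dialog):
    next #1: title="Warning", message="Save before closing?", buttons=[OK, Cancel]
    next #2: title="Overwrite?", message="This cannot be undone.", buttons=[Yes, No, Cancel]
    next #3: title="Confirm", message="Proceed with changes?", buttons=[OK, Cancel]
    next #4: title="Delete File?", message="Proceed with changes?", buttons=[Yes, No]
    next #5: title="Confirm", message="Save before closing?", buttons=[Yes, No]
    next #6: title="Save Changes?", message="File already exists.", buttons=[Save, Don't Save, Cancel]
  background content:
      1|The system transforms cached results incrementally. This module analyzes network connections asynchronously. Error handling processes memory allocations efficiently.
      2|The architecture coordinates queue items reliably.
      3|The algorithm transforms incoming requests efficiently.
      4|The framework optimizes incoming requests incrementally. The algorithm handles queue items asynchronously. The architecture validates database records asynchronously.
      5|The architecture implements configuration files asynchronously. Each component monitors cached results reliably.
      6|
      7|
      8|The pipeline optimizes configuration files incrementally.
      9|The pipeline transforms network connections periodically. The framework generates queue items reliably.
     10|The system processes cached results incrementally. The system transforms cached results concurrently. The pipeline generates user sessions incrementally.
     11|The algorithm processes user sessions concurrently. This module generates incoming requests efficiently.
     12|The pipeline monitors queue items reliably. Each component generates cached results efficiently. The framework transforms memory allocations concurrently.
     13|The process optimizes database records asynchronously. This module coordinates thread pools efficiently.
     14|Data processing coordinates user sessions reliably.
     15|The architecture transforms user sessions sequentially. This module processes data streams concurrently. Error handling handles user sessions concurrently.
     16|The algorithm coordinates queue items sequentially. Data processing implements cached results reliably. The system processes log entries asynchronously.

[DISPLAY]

━━━━━━━━━━━━━━━━━━━━━━━━━━━━━┓             
MusicSequencer               ┃             
─────────────────────────────┨             
     ▼12345678901234         ┃             
  Tom·····█·█·█···██         ┃             
 Bas┏━━━━━━━━━━━━━━━━━━━━━━━━━━━━━━━━┓     
 Cla┃ DialogModal                    ┃     
Snar┠────────────────────────────────┨     
HiHa┃The system transforms cached res┃     
    ┃The ┌──────────────────────┐ que┃     
    ┃The │       Confirm        │omin┃     
    ┃The │ File already exists. │ming┃     
━━━━┃The │         [OK]         │conf┃     
    ┃    └──────────────────────┘    ┃     
    ┃                                ┃     
    ┃The pipeline optimizes configura┃     


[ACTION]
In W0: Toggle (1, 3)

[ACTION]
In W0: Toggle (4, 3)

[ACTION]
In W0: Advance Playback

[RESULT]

━━━━━━━━━━━━━━━━━━━━━━━━━━━━━┓             
MusicSequencer               ┃             
─────────────────────────────┨             
     0▼2345678901234         ┃             
  Tom·····█·█·█···██         ┃             
 Bas┏━━━━━━━━━━━━━━━━━━━━━━━━━━━━━━━━┓     
 Cla┃ DialogModal                    ┃     
Snar┠────────────────────────────────┨     
HiHa┃The system transforms cached res┃     
    ┃The ┌──────────────────────┐ que┃     
    ┃The │       Confirm        │omin┃     
    ┃The │ File already exists. │ming┃     
━━━━┃The │         [OK]         │conf┃     
    ┃    └──────────────────────┘    ┃     
    ┃                                ┃     
    ┃The pipeline optimizes configura┃     


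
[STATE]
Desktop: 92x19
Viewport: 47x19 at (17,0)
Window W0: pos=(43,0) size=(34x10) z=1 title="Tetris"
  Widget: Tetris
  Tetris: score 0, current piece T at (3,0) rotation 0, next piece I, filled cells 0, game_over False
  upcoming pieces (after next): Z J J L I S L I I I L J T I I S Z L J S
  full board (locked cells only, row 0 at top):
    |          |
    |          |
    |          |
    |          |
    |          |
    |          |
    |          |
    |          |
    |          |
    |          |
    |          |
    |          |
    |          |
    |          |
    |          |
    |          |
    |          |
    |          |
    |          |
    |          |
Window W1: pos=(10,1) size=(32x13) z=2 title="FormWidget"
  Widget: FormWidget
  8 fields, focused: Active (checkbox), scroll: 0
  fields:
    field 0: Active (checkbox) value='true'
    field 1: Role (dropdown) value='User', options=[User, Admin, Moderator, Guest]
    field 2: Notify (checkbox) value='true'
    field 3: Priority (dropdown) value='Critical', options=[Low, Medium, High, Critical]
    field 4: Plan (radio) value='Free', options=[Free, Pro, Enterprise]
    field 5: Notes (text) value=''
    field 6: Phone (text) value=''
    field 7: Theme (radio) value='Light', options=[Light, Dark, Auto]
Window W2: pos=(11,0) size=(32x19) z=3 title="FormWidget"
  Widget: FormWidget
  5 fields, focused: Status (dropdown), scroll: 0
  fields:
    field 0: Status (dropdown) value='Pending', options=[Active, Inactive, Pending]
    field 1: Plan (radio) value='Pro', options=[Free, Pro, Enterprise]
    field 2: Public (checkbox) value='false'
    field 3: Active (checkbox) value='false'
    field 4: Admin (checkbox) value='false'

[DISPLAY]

━━━━━━━━━━━━━━━━━━━━━━━━━┓┏━━━━━━━━━━━━━━━━━━━━
Widget                   ┃┃ Tetris             
─────────────────────────┨┠────────────────────
tus:     [Pending      ▼]┃┃          │Next:    
n:       ( ) Free  (●) Pr┃┃          │████     
lic:     [ ]             ┃┃          │         
ive:     [ ]             ┃┃          │         
in:      [ ]             ┃┃          │         
                         ┃┃          │         
                         ┃┗━━━━━━━━━━━━━━━━━━━━
                         ┃                     
                         ┃                     
                         ┃                     
                         ┃                     
                         ┃                     
                         ┃                     
                         ┃                     
                         ┃                     
━━━━━━━━━━━━━━━━━━━━━━━━━┛                     


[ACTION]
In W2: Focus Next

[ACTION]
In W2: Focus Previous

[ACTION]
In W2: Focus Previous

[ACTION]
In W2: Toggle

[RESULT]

━━━━━━━━━━━━━━━━━━━━━━━━━┓┏━━━━━━━━━━━━━━━━━━━━
Widget                   ┃┃ Tetris             
─────────────────────────┨┠────────────────────
tus:     [Pending      ▼]┃┃          │Next:    
n:       ( ) Free  (●) Pr┃┃          │████     
lic:     [ ]             ┃┃          │         
ive:     [ ]             ┃┃          │         
in:      [x]             ┃┃          │         
                         ┃┃          │         
                         ┃┗━━━━━━━━━━━━━━━━━━━━
                         ┃                     
                         ┃                     
                         ┃                     
                         ┃                     
                         ┃                     
                         ┃                     
                         ┃                     
                         ┃                     
━━━━━━━━━━━━━━━━━━━━━━━━━┛                     
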